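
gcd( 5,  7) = 1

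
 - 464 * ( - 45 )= 20880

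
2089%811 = 467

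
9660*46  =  444360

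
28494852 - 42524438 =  - 14029586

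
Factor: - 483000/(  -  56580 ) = 2^1*5^2*7^1*41^(- 1 ) = 350/41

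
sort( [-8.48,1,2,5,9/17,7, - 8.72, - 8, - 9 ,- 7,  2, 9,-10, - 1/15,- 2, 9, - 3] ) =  [-10, - 9, -8.72,  -  8.48 ,  -  8,-7,-3, - 2, - 1/15,9/17,1, 2, 2,5, 7,9,9 ] 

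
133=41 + 92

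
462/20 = 231/10 = 23.10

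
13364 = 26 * 514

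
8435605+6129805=14565410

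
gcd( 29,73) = 1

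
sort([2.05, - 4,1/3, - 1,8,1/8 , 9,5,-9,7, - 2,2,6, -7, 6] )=[ - 9, - 7,- 4, - 2, -1,1/8, 1/3, 2,2.05, 5,6,6,7, 8,9]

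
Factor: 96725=5^2*53^1 * 73^1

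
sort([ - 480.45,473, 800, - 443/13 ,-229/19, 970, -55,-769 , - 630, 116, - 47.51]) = [ - 769,-630 ,- 480.45,  -  55, - 47.51, - 443/13,- 229/19, 116, 473, 800, 970 ]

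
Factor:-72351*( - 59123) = 3^2*8039^1*59123^1 = 4277608173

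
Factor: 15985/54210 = 23/78  =  2^ ( - 1)  *  3^( - 1 ) * 13^( - 1) * 23^1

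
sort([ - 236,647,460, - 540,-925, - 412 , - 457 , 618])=[-925, - 540, - 457, -412, - 236, 460, 618, 647] 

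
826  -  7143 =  - 6317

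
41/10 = 41/10 = 4.10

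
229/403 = 229/403 = 0.57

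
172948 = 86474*2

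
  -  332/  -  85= 3 + 77/85= 3.91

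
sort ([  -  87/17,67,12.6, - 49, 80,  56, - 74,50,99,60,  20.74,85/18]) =[ - 74, - 49, - 87/17,85/18,12.6,20.74, 50, 56,60, 67,80,99 ]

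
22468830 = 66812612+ - 44343782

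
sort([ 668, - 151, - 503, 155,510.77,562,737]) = [ - 503, - 151,155 , 510.77,562,  668, 737]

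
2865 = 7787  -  4922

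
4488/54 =83+1/9=   83.11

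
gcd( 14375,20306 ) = 1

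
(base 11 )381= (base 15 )202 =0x1c4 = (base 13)28a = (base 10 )452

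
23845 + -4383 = 19462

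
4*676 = 2704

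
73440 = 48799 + 24641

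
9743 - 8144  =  1599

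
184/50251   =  184/50251 = 0.00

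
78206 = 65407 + 12799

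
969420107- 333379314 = 636040793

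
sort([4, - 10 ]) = [ - 10,4] 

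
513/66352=513/66352 = 0.01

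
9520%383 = 328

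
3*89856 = 269568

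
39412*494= 19469528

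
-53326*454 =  - 24210004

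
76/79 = 76/79 = 0.96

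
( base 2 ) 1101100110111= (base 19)105d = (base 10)6967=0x1B37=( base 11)5264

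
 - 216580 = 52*(  -  4165)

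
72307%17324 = 3011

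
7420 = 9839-2419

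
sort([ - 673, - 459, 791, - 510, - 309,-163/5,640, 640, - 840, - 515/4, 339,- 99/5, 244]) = [  -  840, - 673 , - 510, - 459 , -309, -515/4,- 163/5,-99/5,  244,  339,640, 640, 791] 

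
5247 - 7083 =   -  1836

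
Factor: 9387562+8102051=17489613 =3^1*67^1*  87013^1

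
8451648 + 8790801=17242449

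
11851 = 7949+3902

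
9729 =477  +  9252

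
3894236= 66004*59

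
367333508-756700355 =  - 389366847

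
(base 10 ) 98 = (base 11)8A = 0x62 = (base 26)3K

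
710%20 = 10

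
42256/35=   42256/35 =1207.31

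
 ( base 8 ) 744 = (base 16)1E4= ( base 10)484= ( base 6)2124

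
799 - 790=9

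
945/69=315/23=13.70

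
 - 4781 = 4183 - 8964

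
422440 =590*716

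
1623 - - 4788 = 6411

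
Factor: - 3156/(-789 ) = 4 = 2^2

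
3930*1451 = 5702430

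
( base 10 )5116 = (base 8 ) 11774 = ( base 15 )17b1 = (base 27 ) 70D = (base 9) 7014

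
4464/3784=1 + 85/473  =  1.18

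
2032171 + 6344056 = 8376227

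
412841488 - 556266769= -143425281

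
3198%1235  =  728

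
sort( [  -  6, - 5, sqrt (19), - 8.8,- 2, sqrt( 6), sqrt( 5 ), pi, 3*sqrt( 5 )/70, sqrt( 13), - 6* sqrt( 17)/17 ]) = [  -  8.8 , - 6,-5, - 2, - 6 * sqrt( 17 ) /17, 3*sqrt( 5) /70,sqrt( 5),sqrt( 6), pi,sqrt(13),sqrt (19) ] 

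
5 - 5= 0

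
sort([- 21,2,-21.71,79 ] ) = [ - 21.71,-21,  2 , 79]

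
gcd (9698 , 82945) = 1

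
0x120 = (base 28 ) a8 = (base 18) g0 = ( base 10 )288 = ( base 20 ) e8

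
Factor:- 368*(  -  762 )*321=90013536 =2^5*3^2*23^1*107^1*127^1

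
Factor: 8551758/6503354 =3^1*11^( - 1)*13^( - 1)*22739^(-1)*1425293^1 = 4275879/3251677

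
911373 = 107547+803826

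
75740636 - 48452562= 27288074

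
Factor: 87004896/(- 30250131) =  - 29001632/10083377 = - 2^5 * 11^1 * 47^1*337^ (-1) * 1753^1 * 29921^(-1 ) 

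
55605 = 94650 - 39045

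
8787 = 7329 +1458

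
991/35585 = 991/35585= 0.03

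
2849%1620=1229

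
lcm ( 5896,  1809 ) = 159192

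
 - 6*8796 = -52776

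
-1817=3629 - 5446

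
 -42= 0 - 42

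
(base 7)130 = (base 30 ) 2A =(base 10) 70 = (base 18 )3G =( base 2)1000110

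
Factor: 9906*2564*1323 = 33602855832=2^3*3^4*7^2*13^1*127^1*641^1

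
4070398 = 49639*82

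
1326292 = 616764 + 709528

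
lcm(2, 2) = 2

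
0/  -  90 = 0/1 = - 0.00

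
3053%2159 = 894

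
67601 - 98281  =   - 30680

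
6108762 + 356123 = 6464885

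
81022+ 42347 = 123369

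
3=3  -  0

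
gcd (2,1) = 1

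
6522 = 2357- - 4165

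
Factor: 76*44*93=310992= 2^4 * 3^1*11^1*19^1*31^1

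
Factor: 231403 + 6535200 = 19^1*356137^1 = 6766603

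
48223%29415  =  18808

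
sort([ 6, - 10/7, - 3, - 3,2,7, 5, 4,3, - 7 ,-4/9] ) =[-7, - 3, - 3, - 10/7, - 4/9,2,3,4,  5,6,7]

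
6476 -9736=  - 3260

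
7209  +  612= 7821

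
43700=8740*5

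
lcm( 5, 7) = 35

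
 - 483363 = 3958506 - 4441869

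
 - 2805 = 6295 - 9100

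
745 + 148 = 893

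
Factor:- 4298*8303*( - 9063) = 2^1*3^2*7^1*19^3*23^1*53^1*307^1 = 323424882522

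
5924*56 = 331744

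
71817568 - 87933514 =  - 16115946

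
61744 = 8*7718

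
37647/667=56 + 295/667= 56.44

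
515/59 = 8+ 43/59 = 8.73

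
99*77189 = 7641711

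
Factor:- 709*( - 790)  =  560110 = 2^1*5^1*79^1* 709^1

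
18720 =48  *390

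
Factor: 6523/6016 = 2^( -7)*11^1 *47^ (  -  1)*593^1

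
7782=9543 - 1761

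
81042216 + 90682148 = 171724364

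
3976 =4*994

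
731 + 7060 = 7791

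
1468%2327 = 1468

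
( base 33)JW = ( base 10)659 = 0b1010010011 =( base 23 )15F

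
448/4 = 112 =112.00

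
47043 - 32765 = 14278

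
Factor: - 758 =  - 2^1*379^1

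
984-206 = 778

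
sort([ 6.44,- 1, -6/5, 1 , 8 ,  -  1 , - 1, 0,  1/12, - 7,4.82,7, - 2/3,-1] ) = [ - 7, - 6/5, - 1 , - 1 ,  -  1, - 1 ,  -  2/3,  0,  1/12,1 , 4.82, 6.44 , 7,8]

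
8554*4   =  34216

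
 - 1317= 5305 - 6622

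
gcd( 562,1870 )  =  2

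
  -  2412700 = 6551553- 8964253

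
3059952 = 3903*784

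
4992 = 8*624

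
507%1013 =507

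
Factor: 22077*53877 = 3^3*11^1*223^1*17959^1 = 1189442529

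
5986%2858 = 270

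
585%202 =181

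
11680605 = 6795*1719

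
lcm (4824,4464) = 299088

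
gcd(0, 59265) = 59265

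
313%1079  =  313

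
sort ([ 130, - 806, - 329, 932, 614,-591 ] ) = [ - 806, - 591, - 329, 130,  614, 932] 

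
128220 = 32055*4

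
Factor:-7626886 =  - 2^1*251^1 * 15193^1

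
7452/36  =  207 = 207.00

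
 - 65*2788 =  - 181220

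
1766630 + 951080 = 2717710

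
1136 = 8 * 142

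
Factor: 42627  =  3^1 * 13^1 * 1093^1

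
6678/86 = 77 + 28/43 = 77.65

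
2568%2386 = 182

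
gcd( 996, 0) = 996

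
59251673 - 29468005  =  29783668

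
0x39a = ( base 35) QC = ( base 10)922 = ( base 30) 10m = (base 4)32122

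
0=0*45641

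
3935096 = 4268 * 922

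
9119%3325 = 2469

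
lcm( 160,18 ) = 1440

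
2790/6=465 = 465.00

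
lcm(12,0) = 0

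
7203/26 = 7203/26 = 277.04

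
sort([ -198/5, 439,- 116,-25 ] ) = [ - 116, - 198/5, - 25,439]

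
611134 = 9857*62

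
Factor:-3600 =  - 2^4*3^2*5^2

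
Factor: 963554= 2^1* 29^1*37^1*449^1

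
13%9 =4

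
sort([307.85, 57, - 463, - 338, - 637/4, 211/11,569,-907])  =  [ - 907, - 463  , - 338, - 637/4, 211/11 , 57, 307.85,569 ]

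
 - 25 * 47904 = - 1197600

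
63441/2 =31720 +1/2  =  31720.50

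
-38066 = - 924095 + 886029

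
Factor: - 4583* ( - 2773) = 47^1*59^1*4583^1 = 12708659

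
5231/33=5231/33 = 158.52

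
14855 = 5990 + 8865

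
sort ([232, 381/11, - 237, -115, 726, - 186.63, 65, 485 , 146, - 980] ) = [  -  980, - 237, - 186.63, - 115,  381/11,65, 146, 232,485, 726 ] 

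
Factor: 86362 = 2^1*29^1 * 1489^1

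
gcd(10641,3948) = 3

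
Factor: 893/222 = 2^( - 1 ) * 3^( - 1)*19^1*37^(  -  1 )*47^1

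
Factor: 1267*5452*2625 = 2^2*3^1*5^3*7^2 * 29^1*47^1*181^1= 18132670500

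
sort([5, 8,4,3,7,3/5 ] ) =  [3/5,3, 4, 5,7,8]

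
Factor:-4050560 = -2^7*5^1*6329^1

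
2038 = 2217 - 179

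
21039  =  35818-14779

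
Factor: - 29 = - 29^1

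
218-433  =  -215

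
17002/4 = 8501/2 = 4250.50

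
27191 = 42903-15712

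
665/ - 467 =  - 2+269/467= - 1.42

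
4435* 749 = 3321815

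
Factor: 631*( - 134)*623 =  - 2^1*7^1*67^1* 89^1 *631^1 = - 52677142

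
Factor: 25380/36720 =47/68 = 2^( - 2)*17^( - 1)*47^1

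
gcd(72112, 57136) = 16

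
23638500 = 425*55620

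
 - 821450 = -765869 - 55581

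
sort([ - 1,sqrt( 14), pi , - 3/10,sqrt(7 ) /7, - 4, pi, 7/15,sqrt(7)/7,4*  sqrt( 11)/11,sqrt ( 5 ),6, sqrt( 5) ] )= [ - 4, - 1,  -  3/10,  sqrt (7)/7, sqrt( 7)/7, 7/15,4*sqrt( 11 )/11, sqrt (5 ), sqrt( 5 ), pi, pi, sqrt( 14),6 ] 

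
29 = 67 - 38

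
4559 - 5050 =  - 491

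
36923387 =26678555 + 10244832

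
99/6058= 99/6058= 0.02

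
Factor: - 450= - 2^1*3^2*5^2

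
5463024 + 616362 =6079386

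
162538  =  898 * 181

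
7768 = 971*8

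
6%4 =2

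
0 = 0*3152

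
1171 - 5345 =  - 4174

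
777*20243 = 15728811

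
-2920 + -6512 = - 9432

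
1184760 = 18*65820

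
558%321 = 237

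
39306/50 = 19653/25 = 786.12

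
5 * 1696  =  8480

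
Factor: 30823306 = 2^1*2243^1*6871^1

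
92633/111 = 834 + 59/111  =  834.53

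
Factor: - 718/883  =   - 2^1* 359^1*883^ ( - 1)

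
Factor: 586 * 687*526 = 211758132 = 2^2*3^1 *229^1*263^1*293^1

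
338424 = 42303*8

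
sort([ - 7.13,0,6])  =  [ - 7.13, 0,6]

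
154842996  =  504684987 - 349841991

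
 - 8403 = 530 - 8933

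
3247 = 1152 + 2095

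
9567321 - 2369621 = 7197700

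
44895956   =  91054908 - 46158952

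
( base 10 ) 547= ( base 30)I7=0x223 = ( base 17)1F3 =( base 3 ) 202021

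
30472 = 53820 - 23348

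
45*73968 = 3328560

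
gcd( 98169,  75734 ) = 1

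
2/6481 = 2/6481 =0.00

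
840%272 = 24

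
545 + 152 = 697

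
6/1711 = 6/1711 = 0.00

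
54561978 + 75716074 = 130278052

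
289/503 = 289/503 = 0.57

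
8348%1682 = 1620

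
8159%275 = 184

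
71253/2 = 71253/2 = 35626.50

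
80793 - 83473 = - 2680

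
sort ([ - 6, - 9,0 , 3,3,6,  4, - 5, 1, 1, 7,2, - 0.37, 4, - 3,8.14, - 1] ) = [-9, - 6, - 5 , - 3,  -  1, - 0.37 , 0,1, 1, 2,3 , 3, 4,4,  6,7,8.14]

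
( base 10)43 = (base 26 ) 1H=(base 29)1E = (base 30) 1d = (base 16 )2b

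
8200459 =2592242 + 5608217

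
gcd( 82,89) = 1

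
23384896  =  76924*304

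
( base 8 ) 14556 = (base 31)6O0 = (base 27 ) 8p3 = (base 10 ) 6510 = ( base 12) 3926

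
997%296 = 109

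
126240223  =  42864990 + 83375233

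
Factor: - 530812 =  - 2^2*131^1*1013^1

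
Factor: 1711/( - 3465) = -3^( - 2)*5^( - 1)*7^(-1)*11^( - 1 )*29^1*59^1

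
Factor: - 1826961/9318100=- 2^ ( - 2 )*3^1* 5^( - 2)*11^( - 1)*43^( - 1)*197^ ( - 1)*608987^1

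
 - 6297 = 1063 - 7360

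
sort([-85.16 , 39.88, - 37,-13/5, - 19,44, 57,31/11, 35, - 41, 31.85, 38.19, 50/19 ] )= [ - 85.16, - 41 ,  -  37, - 19, - 13/5,50/19,31/11,31.85,35,38.19, 39.88,44,57 ]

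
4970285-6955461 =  - 1985176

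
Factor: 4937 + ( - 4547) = 390 = 2^1*3^1 * 5^1*13^1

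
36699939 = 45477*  807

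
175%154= 21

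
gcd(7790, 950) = 190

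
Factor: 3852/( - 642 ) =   -  6 = -2^1*3^1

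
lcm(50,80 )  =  400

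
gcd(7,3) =1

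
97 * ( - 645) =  - 62565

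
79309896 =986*80436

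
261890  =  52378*5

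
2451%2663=2451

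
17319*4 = 69276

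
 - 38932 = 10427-49359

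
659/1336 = 659/1336 = 0.49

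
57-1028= - 971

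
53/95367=53/95367 = 0.00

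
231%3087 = 231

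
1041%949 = 92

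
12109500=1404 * 8625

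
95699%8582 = 1297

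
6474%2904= 666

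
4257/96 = 44 + 11/32= 44.34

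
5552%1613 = 713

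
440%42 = 20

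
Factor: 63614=2^1*17^1*1871^1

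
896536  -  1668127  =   - 771591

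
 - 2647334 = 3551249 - 6198583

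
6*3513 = 21078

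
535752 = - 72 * ( - 7441) 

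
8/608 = 1/76 = 0.01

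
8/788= 2/197 = 0.01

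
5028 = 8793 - 3765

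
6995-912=6083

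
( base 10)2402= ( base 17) 855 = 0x962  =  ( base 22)4L4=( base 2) 100101100010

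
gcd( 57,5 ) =1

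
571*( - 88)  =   - 50248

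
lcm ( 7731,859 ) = 7731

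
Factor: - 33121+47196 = 14075 = 5^2*563^1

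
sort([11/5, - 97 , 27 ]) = [ - 97,  11/5,  27]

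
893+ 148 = 1041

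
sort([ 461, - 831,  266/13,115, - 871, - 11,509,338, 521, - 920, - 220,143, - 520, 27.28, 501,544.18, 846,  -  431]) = [-920, - 871, - 831, - 520 , - 431, -220, - 11, 266/13, 27.28,115,143, 338, 461, 501, 509, 521,  544.18, 846]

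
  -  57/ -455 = 57/455 = 0.13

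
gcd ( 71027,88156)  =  1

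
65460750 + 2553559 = 68014309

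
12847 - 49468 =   -  36621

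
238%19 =10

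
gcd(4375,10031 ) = 7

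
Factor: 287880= 2^3 * 3^1*5^1*2399^1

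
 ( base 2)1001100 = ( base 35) 26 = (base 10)76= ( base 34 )28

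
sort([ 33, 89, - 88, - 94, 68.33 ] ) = [-94, - 88,33, 68.33 , 89]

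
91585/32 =91585/32 = 2862.03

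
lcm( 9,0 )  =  0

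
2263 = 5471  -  3208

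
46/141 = 46/141= 0.33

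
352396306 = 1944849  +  350451457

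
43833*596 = 26124468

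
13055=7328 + 5727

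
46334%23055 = 224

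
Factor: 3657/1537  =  3^1*23^1 *29^( - 1)=69/29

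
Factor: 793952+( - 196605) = 643^1*929^1 = 597347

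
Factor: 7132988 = 2^2*401^1*4447^1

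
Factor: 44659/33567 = 3^( -1 )*17^1*37^1*67^( - 1 )*71^1*167^( - 1 ) 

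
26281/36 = 26281/36 =730.03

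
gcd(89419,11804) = 1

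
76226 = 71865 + 4361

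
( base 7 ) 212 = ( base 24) 4B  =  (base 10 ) 107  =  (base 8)153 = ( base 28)3n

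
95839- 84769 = 11070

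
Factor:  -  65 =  - 5^1*13^1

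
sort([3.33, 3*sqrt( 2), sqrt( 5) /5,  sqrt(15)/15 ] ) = [ sqrt( 15)/15, sqrt( 5) /5 , 3.33,3*sqrt(2 )]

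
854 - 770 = 84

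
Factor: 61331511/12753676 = 2^( - 2)*3^1*13^( - 1)*59^( - 1)*4157^( - 1)*20443837^1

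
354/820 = 177/410= 0.43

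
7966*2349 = 18712134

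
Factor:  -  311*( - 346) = 2^1*173^1*311^1=107606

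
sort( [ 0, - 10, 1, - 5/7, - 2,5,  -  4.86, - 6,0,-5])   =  [ - 10 , - 6, - 5, - 4.86,-2,-5/7, 0,0 , 1, 5 ] 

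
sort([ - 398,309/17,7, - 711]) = [ - 711, - 398,7,309/17 ] 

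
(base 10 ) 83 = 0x53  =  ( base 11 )76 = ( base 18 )4b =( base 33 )2h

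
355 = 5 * 71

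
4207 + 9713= 13920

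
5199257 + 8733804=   13933061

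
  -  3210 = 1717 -4927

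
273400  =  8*34175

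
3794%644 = 574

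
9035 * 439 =3966365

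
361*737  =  266057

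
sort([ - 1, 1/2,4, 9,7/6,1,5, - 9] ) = [  -  9 , - 1, 1/2, 1, 7/6, 4,5, 9 ]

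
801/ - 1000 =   -  1 + 199/1000 = - 0.80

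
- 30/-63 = 10/21  =  0.48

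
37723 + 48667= 86390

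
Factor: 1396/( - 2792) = - 2^(  -  1)=-  1/2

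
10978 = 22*499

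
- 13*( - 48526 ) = 630838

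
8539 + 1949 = 10488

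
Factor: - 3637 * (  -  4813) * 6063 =106132093503 =3^1*43^1*47^1*3637^1*4813^1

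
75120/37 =2030 + 10/37 = 2030.27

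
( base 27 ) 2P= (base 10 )79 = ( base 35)29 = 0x4F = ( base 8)117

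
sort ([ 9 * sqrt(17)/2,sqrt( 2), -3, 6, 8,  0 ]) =[ - 3 , 0,sqrt( 2),6, 8,9 * sqrt ( 17 ) /2] 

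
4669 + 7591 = 12260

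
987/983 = 987/983 = 1.00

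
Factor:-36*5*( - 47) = 2^2*3^2*5^1*47^1 = 8460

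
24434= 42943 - 18509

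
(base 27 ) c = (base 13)c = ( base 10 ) 12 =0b1100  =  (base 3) 110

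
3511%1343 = 825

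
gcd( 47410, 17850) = 10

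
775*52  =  40300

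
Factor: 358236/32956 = 3^3*7^( - 1)*11^( - 1 )*31^1 = 837/77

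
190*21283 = 4043770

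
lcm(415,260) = 21580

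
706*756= 533736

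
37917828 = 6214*6102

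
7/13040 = 7/13040=0.00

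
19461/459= 42 + 61/153 = 42.40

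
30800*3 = 92400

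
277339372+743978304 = 1021317676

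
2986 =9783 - 6797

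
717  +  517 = 1234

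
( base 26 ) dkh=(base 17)1f49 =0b10010001101101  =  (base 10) 9325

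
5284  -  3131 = 2153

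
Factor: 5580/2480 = 2^( - 2)*3^2=   9/4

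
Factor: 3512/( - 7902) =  - 4/9 = -  2^2*3^(  -  2)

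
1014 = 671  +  343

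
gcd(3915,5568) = 87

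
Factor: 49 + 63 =2^4*7^1=112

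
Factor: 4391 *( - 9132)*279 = -11187512748 = - 2^2*3^3 * 31^1*761^1*4391^1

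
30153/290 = 30153/290 =103.98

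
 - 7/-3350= 7/3350 = 0.00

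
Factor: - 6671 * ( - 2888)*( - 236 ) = - 2^5*7^1*19^2*59^1*953^1 = - 4546740128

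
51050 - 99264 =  - 48214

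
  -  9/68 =- 9/68 = - 0.13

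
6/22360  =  3/11180= 0.00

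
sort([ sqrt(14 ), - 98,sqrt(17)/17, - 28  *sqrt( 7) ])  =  [ - 98, - 28*sqrt( 7), sqrt(17 )/17,  sqrt(14 )]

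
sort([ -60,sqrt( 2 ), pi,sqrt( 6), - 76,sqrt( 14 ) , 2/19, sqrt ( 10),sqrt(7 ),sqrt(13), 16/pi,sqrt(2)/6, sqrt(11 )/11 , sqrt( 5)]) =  [ - 76, - 60, 2/19,sqrt(2)/6 , sqrt( 11) /11,sqrt( 2), sqrt(5 ), sqrt(6), sqrt( 7 ),pi,sqrt( 10),sqrt( 13), sqrt( 14), 16/pi ]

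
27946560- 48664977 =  - 20718417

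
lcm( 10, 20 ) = 20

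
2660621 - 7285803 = -4625182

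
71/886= 71/886 = 0.08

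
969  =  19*51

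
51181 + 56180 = 107361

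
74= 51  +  23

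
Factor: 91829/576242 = 2^(  -  1 )*23^( - 1)*229^1*401^1*12527^( -1)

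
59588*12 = 715056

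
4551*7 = 31857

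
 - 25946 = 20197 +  - 46143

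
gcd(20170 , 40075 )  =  5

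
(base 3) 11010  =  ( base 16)6F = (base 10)111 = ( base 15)76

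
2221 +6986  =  9207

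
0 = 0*1678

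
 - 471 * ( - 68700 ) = 32357700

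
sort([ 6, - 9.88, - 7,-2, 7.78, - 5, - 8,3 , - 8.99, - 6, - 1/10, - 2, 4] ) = [  -  9.88, - 8.99, - 8, - 7, - 6,-5, - 2 , - 2, - 1/10,3, 4  ,  6,7.78 ] 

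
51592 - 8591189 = -8539597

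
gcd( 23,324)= 1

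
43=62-19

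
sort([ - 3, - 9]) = [ - 9,- 3] 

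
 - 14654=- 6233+- 8421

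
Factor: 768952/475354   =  2^2*11^( - 1 )*17^( - 1 ) * 31^( - 1)*41^( - 1)*277^1*347^1 = 384476/237677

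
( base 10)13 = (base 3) 111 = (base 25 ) d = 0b1101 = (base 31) d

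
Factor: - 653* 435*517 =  - 146856435 = - 3^1*5^1*11^1*29^1*47^1*653^1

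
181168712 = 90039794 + 91128918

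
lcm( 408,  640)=32640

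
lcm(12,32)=96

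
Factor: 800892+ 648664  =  2^2*17^1*21317^1 = 1449556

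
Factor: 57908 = 2^2 * 31^1 * 467^1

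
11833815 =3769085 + 8064730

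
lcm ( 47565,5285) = 47565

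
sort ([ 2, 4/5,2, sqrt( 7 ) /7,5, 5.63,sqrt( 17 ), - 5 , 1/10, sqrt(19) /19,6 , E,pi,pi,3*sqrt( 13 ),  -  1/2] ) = [ - 5 , - 1/2,1/10,sqrt (19 ) /19, sqrt( 7) /7,4/5,2, 2,E,pi, pi,  sqrt( 17 ),5,5.63, 6 , 3*sqrt( 13 )] 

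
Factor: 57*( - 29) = - 1653  =  - 3^1*19^1  *  29^1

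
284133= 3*94711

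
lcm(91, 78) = 546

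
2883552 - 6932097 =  -4048545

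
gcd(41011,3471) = 1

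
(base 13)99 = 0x7e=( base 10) 126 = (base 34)3o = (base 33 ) 3r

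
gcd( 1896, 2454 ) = 6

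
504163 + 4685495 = 5189658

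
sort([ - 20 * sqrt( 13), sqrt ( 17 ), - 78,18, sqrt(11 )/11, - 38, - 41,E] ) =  [ - 78, - 20*sqrt(13 ),-41 , -38 , sqrt(11)/11,E,sqrt(17 ),18 ]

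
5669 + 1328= 6997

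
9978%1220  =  218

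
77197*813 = 62761161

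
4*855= 3420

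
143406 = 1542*93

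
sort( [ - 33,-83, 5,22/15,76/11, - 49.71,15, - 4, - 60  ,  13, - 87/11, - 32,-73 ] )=[ - 83, - 73, - 60, - 49.71,-33,- 32 ,  -  87/11 ,-4,22/15, 5,  76/11 , 13, 15] 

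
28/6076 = 1/217  =  0.00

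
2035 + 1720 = 3755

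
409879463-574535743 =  - 164656280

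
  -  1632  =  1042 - 2674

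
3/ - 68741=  - 3/68741 = - 0.00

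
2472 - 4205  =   - 1733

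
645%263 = 119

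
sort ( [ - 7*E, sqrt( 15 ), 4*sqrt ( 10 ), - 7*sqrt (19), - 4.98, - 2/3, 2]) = [ - 7*sqrt( 19),- 7 * E, - 4.98, - 2/3, 2 , sqrt( 15 ), 4*sqrt (10 )]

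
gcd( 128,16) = 16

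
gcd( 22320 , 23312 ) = 496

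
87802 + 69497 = 157299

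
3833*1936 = 7420688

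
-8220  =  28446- 36666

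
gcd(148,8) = 4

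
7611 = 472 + 7139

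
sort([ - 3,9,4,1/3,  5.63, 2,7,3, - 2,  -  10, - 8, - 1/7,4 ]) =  [ - 10, - 8,  -  3,- 2, - 1/7, 1/3, 2,3,4,4, 5.63, 7,9 ] 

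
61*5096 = 310856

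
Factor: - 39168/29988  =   -2^6*7^( - 2)=- 64/49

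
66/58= 1+4/29 = 1.14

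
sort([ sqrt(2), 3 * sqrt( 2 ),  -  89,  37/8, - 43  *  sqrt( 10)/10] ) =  [ - 89, - 43 * sqrt ( 10 )/10,sqrt( 2),3 * sqrt (2), 37/8 ] 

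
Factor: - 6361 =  - 6361^1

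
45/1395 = 1/31 = 0.03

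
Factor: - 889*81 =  - 3^4  *7^1 * 127^1 =-72009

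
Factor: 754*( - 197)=- 2^1*13^1*29^1 * 197^1 = - 148538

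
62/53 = 62/53 = 1.17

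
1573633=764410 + 809223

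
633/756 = 211/252 = 0.84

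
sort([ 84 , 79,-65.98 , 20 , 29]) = [-65.98, 20,29,  79,84]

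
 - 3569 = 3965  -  7534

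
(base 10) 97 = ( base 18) 57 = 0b1100001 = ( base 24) 41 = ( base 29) 3A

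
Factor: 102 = 2^1 * 3^1 * 17^1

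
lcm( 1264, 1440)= 113760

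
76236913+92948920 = 169185833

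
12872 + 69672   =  82544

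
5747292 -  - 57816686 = 63563978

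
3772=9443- 5671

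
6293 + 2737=9030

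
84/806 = 42/403 = 0.10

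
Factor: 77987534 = 2^1  *  17^1*2293751^1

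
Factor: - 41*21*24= -20664 =- 2^3*3^2*7^1*41^1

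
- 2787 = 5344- 8131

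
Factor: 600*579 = 347400 = 2^3*3^2 * 5^2*193^1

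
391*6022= 2354602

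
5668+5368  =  11036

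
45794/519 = 88  +  122/519 = 88.24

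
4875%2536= 2339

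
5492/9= 610 + 2/9 = 610.22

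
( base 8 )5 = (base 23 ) 5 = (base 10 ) 5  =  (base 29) 5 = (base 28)5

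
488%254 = 234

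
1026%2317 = 1026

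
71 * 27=1917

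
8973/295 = 8973/295 = 30.42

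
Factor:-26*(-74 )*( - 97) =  - 186628  =  - 2^2*13^1 *37^1 * 97^1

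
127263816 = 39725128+87538688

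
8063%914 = 751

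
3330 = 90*37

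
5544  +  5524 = 11068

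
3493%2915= 578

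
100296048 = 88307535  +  11988513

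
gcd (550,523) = 1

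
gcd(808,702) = 2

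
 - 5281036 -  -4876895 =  - 404141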